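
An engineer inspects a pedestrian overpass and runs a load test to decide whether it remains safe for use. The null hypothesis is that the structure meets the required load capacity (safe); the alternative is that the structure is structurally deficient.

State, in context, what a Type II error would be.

A Type II error is failing to reject H₀ when H₀ is false.
Here that means keeping the structure open when actually the structure is structurally deficient.

A Type II error would mean concluding that the structure meets the required load capacity (safe) (or at least failing to establish that the structure is structurally deficient) when in fact the structure is structurally deficient.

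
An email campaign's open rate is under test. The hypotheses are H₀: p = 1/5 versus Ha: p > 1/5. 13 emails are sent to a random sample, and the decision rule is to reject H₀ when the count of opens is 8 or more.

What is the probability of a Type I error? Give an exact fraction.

1520533/1220703125

The Type I error probability is α = P(Y ≥ 8) computed under H₀, where Y ~ Binomial(13, 1/5).
P(Y ≥ 8) = Σ_{j=8}^{13} C(13,j)·(1/5)^j·(4/5)^{13-j} = 1520533/1220703125.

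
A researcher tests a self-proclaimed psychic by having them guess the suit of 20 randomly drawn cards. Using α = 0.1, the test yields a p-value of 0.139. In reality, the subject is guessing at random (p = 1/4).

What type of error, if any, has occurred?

The conventional null hypothesis is that the subject is guessing at random (p = 1/4).
Since p = 0.139 ≥ α = 0.1, H₀ is not rejected.
H₀ is true (actually the subject is guessing at random (p = 1/4)).
The decision matches the true state — no error.

No error (correct decision).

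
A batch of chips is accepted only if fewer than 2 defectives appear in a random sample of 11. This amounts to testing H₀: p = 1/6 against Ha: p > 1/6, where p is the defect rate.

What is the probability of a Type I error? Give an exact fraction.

The significance level is the probability, assuming p = 1/6, of seeing 2 or more defectives in 11 draws.
Via the complement, α = 1 − Σ_{j=0}^{1} C(11,j)(1/6)^j(5/6)^{11-j} = 12909191/22674816.

12909191/22674816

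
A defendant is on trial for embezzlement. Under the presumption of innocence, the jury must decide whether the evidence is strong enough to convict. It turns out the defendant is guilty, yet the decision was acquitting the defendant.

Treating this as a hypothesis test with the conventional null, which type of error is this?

Type II error

The null hypothesis here is that the defendant is innocent.
'Acquitting the defendant' corresponds to failing to reject H₀.
H₀ was not rejected but H₀ is false — a Type II error (false negative).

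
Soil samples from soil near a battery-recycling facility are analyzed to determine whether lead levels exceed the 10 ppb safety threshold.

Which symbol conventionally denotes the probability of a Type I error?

P(Type I error) = P(reject H₀ | H₀ true) = α, the significance level.

α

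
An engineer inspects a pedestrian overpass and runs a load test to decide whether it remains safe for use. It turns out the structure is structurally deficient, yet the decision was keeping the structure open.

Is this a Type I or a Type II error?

The null hypothesis here is that the structure meets the required load capacity (safe).
'Keeping the structure open' corresponds to failing to reject H₀.
H₀ was not rejected but H₀ is false — a Type II error (false negative).

Type II error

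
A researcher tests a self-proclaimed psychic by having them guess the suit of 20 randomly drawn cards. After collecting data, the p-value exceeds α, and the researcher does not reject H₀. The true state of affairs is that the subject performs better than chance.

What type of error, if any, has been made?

The conventional null hypothesis here is that the subject is guessing at random (p = 1/4).
H₀ was not rejected, but H₀ is actually false.
Failing to reject a false null hypothesis is a Type II error (false negative).

Type II error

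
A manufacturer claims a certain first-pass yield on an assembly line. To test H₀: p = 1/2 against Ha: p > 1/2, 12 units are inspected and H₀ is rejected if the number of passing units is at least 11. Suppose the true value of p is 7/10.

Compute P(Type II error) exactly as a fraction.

A Type II error is failing to reject when Ha holds: with p = 7/10, β = P(K ≤ 10).
Equivalently, β = 1 − P(K ≥ 11) = 914974950051/1000000000000.

914974950051/1000000000000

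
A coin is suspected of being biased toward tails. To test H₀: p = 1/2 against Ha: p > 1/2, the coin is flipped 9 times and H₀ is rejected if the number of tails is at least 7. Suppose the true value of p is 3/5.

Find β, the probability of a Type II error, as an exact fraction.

Under the alternative p = 3/5, Y ~ Binomial(9, 3/5); β is the probability the test does not reject, P(Y < 7).
Summing C(9,j)·(3/5)^j·(2/5)^{9-j} for j = 0..6 gives 1500416/1953125.

1500416/1953125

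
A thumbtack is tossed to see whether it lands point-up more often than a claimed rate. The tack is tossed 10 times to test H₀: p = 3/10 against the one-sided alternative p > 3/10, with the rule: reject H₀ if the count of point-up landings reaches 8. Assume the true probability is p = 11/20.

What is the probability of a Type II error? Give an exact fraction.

β = P(fail to reject H₀ | Ha true) = P(S ≤ 7 | p = 11/20), S ~ Binomial(10, 11/20).
Adding the binomial probabilities P(S=0)+…+P(S=7) at p = 11/20 gives 2305127290491/2560000000000.

2305127290491/2560000000000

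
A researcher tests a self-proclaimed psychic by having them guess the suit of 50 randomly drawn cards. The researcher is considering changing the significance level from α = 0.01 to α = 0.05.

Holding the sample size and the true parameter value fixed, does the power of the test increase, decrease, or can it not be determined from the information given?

It increases.

A larger α widens the rejection region, so when the alternative is true more outcomes lead to rejection — failing to reject becomes less likely.
Since power = 1 − β and β decreases, power increases.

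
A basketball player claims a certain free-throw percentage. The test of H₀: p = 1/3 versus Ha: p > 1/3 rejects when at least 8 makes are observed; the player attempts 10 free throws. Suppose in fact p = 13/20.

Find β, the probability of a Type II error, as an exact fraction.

β = P(fail to reject H₀ | Ha true) = P(S ≤ 7 | p = 13/20), S ~ Binomial(10, 13/20).
Adding the binomial probabilities P(S=0)+…+P(S=7) at p = 13/20 gives 1890285078059/2560000000000.

1890285078059/2560000000000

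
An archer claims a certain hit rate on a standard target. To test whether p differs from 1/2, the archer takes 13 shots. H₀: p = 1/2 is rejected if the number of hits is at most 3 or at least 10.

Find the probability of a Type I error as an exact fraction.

The significance level is the null-hypothesis probability of the rejection region {≤3} ∪ {≥10}.
The two tails are symmetric, so α = 2·(1 + 13 + 78 + 286)/2^13 = 756/8192 = 189/2048.

189/2048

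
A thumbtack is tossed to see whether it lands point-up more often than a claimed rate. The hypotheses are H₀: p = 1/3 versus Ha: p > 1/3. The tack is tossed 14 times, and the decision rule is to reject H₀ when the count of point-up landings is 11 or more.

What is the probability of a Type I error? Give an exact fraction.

3305/4782969

Under H₀, X ~ Binomial(14, 1/3), and α = P(X ≥ 11).
P(X ≥ 11) = Σ_{j=11}^{14} C(14,j)·(1/3)^j·(2/3)^{14-j} = 3305/4782969.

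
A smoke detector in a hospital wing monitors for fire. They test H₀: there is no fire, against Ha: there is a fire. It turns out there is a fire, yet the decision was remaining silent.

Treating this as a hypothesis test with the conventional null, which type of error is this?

Type II error

'Remaining silent' corresponds to failing to reject H₀.
H₀ was not rejected but H₀ is false — a Type II error (false negative).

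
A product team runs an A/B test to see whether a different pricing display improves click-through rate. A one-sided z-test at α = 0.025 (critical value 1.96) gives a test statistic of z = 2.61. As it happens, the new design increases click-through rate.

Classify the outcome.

The conventional null hypothesis is that the new design has no effect on click-through rate.
Since z = 2.61 > z* = 1.96, H₀ is rejected.
H₀ is false (actually the new design increases click-through rate).
The decision matches the true state — no error.

No error — this is a correct decision.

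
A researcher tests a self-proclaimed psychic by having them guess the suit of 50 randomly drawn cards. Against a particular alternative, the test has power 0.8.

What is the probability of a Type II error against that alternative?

Power = 1 − β, so β = 1 − 0.8 = 0.2.

0.2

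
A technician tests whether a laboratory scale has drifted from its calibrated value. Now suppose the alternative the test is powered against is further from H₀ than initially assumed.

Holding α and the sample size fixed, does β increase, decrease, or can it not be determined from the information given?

It decreases.

A bigger departure from H₀ is easier for the test to detect, so it fails to reject less often.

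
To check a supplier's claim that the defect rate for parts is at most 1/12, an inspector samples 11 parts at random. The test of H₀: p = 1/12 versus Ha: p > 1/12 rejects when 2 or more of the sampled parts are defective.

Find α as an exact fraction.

86192514733/371504185344

Under H₀, Y ~ Binomial(11, 1/12); the Type I error rate is P(Y ≥ 2).
Computing the lower-tail complement: 1 − 285311670611/371504185344 = 86192514733/371504185344.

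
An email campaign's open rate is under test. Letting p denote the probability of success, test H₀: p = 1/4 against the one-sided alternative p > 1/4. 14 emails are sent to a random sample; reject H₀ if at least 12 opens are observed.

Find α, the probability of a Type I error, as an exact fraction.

431/134217728

Under H₀, S ~ Binomial(14, 1/4), and α = P(S ≥ 12).
Adding the binomial terms for j = 12 through 14 with p = 1/4 yields 431/134217728.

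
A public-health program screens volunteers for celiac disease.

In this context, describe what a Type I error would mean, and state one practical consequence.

A Type I error would mean concluding that the patient has celiac disease when in fact the patient does not have celiac disease. Consequence: a healthy patient undergoes unnecessary, possibly invasive follow-up procedures.

With the conventional null hypothesis that the patient does not have celiac disease:
A Type I error is rejecting H₀ when H₀ is true.
Here that means flagging the patient as positive and ordering follow-up testing when actually the patient does not have celiac disease.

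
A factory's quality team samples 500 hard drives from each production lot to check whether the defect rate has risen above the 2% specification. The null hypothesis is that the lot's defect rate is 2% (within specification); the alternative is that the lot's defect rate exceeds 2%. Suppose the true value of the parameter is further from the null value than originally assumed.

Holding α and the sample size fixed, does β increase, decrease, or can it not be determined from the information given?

A bigger departure from H₀ is easier for the test to detect, so it fails to reject less often.

It decreases.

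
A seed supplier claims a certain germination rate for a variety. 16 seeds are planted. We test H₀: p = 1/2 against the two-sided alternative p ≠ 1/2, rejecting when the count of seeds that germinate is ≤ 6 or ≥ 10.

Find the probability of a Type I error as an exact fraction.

Under H₀, S ~ Binomial(16, 1/2); α is the probability of landing in either tail, P(S ≤ 6) + P(S ≥ 10).
The two tails are symmetric, so α = 2·(1 + 16 + 120 + 560 + 1820 + 4368 + 8008)/2^16 = 29786/65536 = 14893/32768.

14893/32768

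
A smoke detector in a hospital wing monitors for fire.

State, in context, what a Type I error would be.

With the conventional null hypothesis that there is no fire:
A Type I error is rejecting H₀ when H₀ is true.
Here that means sounding the alarm and evacuating the building when actually there is no fire.

A Type I error would mean concluding that there is a fire when in fact there is no fire.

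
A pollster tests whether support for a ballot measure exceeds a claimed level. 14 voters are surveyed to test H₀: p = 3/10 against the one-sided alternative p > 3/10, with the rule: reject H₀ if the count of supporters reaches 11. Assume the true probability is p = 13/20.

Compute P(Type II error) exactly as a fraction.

638569946045404807/819200000000000000

Under the alternative p = 13/20, X ~ Binomial(14, 13/20); β is the probability the test does not reject, P(X < 11).
Summing C(14,j)·(13/20)^j·(7/20)^{14-j} for j = 0..10 gives 638569946045404807/819200000000000000.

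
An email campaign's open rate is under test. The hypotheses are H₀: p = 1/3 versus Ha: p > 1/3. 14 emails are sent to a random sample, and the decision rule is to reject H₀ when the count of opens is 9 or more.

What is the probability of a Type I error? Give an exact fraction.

Under H₀, X ~ Binomial(14, 1/3), and α = P(X ≥ 9).
P(X ≥ 9) = Σ_{j=9}^{14} C(14,j)·(1/3)^j·(2/3)^{14-j} = 9265/531441.

9265/531441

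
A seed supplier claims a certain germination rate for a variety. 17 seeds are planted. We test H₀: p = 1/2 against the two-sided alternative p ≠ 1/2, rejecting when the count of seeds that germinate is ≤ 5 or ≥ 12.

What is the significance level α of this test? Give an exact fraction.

The significance level is the null-hypothesis probability of the rejection region {≤5} ∪ {≥12}.
Each tail has probability (1 + 17 + 136 + 680 + 2380 + 6188)/131072; doubling gives α = 18804/131072 = 4701/32768.

4701/32768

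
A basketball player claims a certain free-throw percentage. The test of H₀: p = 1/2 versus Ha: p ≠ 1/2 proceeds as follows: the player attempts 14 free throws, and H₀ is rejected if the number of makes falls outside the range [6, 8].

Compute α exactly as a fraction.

3473/8192

The significance level is the null-hypothesis probability of the rejection region {≤5} ∪ {≥9}.
The two tails are symmetric, so α = 2·(1 + 14 + 91 + 364 + 1001 + 2002)/2^14 = 6946/16384 = 3473/8192.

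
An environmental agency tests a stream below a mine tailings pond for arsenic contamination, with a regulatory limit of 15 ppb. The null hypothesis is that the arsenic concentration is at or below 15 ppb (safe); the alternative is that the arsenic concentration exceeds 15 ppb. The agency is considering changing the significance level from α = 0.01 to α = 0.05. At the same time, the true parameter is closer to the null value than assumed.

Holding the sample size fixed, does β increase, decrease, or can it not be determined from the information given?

Cannot be determined from the information given.

The first change alone would make β decrease; the second alone would make β increase. Which effect dominates depends on the magnitudes, which are not given.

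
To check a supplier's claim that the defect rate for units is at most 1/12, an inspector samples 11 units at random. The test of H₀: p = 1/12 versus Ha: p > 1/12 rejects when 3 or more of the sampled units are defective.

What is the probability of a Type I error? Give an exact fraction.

1581403943/27518828544

The significance level is the probability, assuming p = 1/12, of seeing 3 or more defectives in 11 draws.
Computing the lower-tail complement: 1 − 25937424601/27518828544 = 1581403943/27518828544.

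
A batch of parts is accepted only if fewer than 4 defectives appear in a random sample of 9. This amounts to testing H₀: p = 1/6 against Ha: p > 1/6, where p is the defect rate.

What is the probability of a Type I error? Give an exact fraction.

The significance level is the probability, assuming p = 1/6, of seeing 4 or more defectives in 9 draws.
Computing the lower-tail complement: 1 − 4796875/5038848 = 241973/5038848.

241973/5038848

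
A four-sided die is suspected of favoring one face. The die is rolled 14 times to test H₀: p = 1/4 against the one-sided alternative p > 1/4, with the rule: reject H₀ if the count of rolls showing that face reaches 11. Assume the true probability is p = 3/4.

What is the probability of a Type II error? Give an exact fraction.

A Type II error is failing to reject when Ha holds: with p = 3/4, β = P(K ≤ 10).
Equivalently, β = 1 − P(K ≥ 11) = 64244663/134217728.

64244663/134217728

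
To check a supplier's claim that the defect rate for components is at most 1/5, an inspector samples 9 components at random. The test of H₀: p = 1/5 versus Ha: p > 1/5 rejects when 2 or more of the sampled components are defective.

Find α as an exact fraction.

The significance level is the probability, assuming p = 1/5, of seeing 2 or more defectives in 9 draws.
Computing the lower-tail complement: 1 − 851968/1953125 = 1101157/1953125.

1101157/1953125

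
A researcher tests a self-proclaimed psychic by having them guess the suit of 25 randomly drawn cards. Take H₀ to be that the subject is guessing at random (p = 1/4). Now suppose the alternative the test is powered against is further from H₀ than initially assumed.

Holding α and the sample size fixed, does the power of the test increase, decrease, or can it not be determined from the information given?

The further the true parameter sits from the null value, the more of the Ha sampling distribution falls in the rejection region.
Since power = 1 − β and β decreases, power increases.

It increases.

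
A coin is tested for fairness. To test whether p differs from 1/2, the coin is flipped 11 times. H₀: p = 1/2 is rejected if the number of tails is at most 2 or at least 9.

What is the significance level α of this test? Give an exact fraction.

α = P(X ≤ 2 or X ≥ 9 | p = 1/2), X ~ Binomial(11, 1/2).
Each tail has probability (1 + 11 + 55)/2048; doubling gives α = 134/2048 = 67/1024.

67/1024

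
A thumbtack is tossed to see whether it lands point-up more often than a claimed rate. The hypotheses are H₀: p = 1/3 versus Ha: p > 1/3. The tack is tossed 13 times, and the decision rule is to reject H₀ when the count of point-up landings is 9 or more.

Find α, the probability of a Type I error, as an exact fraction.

Under H₀, K ~ Binomial(13, 1/3), and α = P(K ≥ 9).
Summing C(13,j)(1/3)^j(2/3)^{13−j} for j = 9,…,13 gives 521/59049.

521/59049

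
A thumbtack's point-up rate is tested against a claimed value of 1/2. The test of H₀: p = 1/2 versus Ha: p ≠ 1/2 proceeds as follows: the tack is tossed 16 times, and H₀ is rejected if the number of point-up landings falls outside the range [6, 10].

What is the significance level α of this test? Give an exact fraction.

The significance level is the null-hypothesis probability of the rejection region {≤5} ∪ {≥11}.
By symmetry, α = 2·P(Y ≤ 5) = 2·(1 + 16 + 120 + 560 + 1820 + 4368)/65536 = 13770/65536 = 6885/32768.

6885/32768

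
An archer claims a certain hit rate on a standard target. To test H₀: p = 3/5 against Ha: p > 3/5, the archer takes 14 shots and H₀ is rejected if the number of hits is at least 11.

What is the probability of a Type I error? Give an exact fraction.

758720601/6103515625

The Type I error probability is α = P(S ≥ 11) computed under H₀, where S ~ Binomial(14, 3/5).
Adding the binomial terms for j = 11 through 14 with p = 3/5 yields 758720601/6103515625.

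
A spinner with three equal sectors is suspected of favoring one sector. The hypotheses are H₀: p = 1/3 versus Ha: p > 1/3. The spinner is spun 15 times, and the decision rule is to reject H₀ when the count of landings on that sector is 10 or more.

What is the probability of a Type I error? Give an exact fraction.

122027/14348907

α = P(reject H₀ | H₀ true) = P(S ≥ 10 | p = 1/3), with S ~ Binomial(15, 1/3).
P(S ≥ 10) = Σ_{j=10}^{15} C(15,j)·(1/3)^j·(2/3)^{15-j} = 122027/14348907.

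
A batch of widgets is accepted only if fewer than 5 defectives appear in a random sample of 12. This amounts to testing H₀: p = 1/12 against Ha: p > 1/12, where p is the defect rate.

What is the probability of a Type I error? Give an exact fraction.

Under H₀, X ~ Binomial(12, 1/12); the Type I error rate is P(X ≥ 5).
α = 1 − P(X ≤ 4) = 1 − 1483149097639/1486016741376 = 2867643737/1486016741376.

2867643737/1486016741376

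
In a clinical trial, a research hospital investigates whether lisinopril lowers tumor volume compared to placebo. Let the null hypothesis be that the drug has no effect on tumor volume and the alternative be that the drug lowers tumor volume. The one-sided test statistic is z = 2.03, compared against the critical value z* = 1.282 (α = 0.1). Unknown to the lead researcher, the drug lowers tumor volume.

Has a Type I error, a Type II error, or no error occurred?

Neither — the decision is correct.

Since z = 2.03 > z* = 1.282, H₀ is rejected.
H₀ is false (actually the drug lowers tumor volume).
The decision matches the true state — no error.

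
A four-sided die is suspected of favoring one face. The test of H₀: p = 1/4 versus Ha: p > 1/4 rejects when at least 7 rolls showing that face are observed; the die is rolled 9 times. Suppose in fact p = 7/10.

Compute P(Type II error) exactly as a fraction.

268584417/500000000

β = P(fail to reject H₀ | Ha true) = P(K ≤ 6 | p = 7/10), K ~ Binomial(9, 7/10).
Adding the binomial probabilities P(K=0)+…+P(K=6) at p = 7/10 gives 268584417/500000000.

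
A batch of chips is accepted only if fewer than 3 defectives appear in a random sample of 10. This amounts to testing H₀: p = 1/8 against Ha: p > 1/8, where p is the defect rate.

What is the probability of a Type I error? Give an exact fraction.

32078615/268435456

Under H₀, Y ~ Binomial(10, 1/8); the Type I error rate is P(Y ≥ 3).
Via the complement, α = 1 − Σ_{j=0}^{2} C(10,j)(1/8)^j(7/8)^{10-j} = 32078615/268435456.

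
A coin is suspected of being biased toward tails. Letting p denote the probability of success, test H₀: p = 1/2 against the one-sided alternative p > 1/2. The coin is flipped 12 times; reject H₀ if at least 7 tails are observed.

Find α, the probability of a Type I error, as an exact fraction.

α = P(reject H₀ | H₀ true) = P(Y ≥ 7 | p = 1/2), with Y ~ Binomial(12, 1/2).
P(Y ≥ 7) = [C(12,7) + C(12,8) + C(12,9) + C(12,10) + C(12,11) + C(12,12)] / 2^12 = (792 + 495 + 220 + 66 + 12 + 1) / 4096 = 1586/4096 = 793/2048.

793/2048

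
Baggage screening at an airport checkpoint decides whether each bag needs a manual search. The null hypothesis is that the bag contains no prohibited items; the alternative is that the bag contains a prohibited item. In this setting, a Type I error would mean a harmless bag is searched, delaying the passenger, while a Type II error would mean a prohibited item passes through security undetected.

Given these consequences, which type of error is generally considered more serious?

The Type II consequence (a prohibited item passes through security undetected) is more severe than the Type I consequence (a harmless bag is searched, delaying the passenger).

Type II error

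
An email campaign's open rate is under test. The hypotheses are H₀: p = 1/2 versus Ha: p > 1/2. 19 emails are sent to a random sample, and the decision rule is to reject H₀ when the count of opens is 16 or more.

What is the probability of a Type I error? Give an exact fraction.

Under H₀, K ~ Binomial(19, 1/2), and α = P(K ≥ 16).
Summing the upper tail: (969 + 171 + 19 + 1) / 2^19 = 1160/524288 = 145/65536.

145/65536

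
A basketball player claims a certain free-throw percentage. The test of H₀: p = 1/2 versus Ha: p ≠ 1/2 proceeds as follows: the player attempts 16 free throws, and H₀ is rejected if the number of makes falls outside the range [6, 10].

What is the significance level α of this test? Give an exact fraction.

6885/32768

α = P(S ≤ 5 or S ≥ 11 | p = 1/2), S ~ Binomial(16, 1/2).
By symmetry, α = 2·P(S ≤ 5) = 2·(1 + 16 + 120 + 560 + 1820 + 4368)/65536 = 13770/65536 = 6885/32768.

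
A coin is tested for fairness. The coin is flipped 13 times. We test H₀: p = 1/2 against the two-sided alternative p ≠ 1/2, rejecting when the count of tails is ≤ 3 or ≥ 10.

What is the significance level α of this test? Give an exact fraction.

α = P(Y ≤ 3 or Y ≥ 10 | p = 1/2), Y ~ Binomial(13, 1/2).
By symmetry, α = 2·P(Y ≤ 3) = 2·(1 + 13 + 78 + 286)/8192 = 756/8192 = 189/2048.

189/2048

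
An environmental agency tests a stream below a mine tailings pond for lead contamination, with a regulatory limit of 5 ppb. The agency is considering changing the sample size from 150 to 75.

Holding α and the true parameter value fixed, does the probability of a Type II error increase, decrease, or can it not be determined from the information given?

It increases.

With less data the test statistic is noisier; under Ha, more outcomes land inside the acceptance region.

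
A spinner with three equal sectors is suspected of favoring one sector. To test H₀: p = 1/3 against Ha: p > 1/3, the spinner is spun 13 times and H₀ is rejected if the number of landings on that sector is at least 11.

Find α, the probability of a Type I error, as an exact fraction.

113/531441

Under H₀, Y ~ Binomial(13, 1/3), and α = P(Y ≥ 11).
Adding the binomial terms for j = 11 through 13 with p = 1/3 yields 113/531441.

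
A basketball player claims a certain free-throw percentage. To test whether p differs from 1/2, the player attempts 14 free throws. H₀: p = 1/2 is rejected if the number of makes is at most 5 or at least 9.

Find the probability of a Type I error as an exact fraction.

3473/8192

α = P(K ≤ 5 or K ≥ 9 | p = 1/2), K ~ Binomial(14, 1/2).
Each tail has probability (1 + 14 + 91 + 364 + 1001 + 2002)/16384; doubling gives α = 6946/16384 = 3473/8192.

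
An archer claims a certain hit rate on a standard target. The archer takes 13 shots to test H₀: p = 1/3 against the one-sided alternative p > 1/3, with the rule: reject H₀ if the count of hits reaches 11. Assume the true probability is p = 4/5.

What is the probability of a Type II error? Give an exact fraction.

608334741/1220703125

A Type II error is failing to reject when Ha holds: with p = 4/5, β = P(Y ≤ 10).
Summing C(13,j)·(4/5)^j·(1/5)^{13-j} for j = 0..10 gives 608334741/1220703125.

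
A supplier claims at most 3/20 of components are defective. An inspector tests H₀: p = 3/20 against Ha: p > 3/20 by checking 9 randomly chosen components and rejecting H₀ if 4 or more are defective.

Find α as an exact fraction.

4343234013/128000000000

The significance level is the probability, assuming p = 3/20, of seeing 4 or more defectives in 9 draws.
Computing the lower-tail complement: 1 − 123656765987/128000000000 = 4343234013/128000000000.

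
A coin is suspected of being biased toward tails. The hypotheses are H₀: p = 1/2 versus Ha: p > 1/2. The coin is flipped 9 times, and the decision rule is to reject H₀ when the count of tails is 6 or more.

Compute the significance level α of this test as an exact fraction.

65/256

The Type I error probability is α = P(X ≥ 6) computed under H₀, where X ~ Binomial(9, 1/2).
That's C(9,6) + C(9,7) + C(9,8) + C(9,9) over 2^9, i.e. (84 + 36 + 9 + 1)/512 = 130/512 = 65/256.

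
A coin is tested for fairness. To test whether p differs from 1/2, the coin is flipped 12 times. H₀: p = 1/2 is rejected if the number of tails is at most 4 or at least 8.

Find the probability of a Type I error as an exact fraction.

α = P(S ≤ 4 or S ≥ 8 | p = 1/2), S ~ Binomial(12, 1/2).
The two tails are symmetric, so α = 2·(1 + 12 + 66 + 220 + 495)/2^12 = 1588/4096 = 397/1024.

397/1024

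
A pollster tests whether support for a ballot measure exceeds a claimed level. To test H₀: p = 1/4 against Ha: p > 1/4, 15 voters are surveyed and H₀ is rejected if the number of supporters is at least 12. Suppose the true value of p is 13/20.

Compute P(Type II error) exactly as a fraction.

6777270377107586237/8192000000000000000

Under the alternative p = 13/20, X ~ Binomial(15, 13/20); β is the probability the test does not reject, P(X < 12).
Summing C(15,j)·(13/20)^j·(7/20)^{15-j} for j = 0..11 gives 6777270377107586237/8192000000000000000.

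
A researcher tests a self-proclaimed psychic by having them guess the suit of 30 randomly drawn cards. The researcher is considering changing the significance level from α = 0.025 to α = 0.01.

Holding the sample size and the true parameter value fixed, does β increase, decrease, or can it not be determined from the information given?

Tightening α shrinks the rejection region. When Ha holds, fewer sample outcomes clear the stricter threshold, so more fall in the acceptance region.

It increases.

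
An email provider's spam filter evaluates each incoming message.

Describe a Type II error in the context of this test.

With the conventional null hypothesis that the message is legitimate (not spam):
A Type II error is failing to reject H₀ when H₀ is false.
Here that means delivering the message to the inbox when actually the message is spam.

A Type II error would mean concluding that the message is legitimate (not spam) (or at least failing to establish that the message is spam) when in fact the message is spam.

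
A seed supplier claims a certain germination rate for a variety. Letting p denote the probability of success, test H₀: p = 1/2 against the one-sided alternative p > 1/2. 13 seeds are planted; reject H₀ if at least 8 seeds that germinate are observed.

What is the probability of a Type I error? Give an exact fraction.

595/2048

The Type I error probability is α = P(X ≥ 8) computed under H₀, where X ~ Binomial(13, 1/2).
Summing the upper tail: (1287 + 715 + 286 + 78 + 13 + 1) / 2^13 = 2380/8192 = 595/2048.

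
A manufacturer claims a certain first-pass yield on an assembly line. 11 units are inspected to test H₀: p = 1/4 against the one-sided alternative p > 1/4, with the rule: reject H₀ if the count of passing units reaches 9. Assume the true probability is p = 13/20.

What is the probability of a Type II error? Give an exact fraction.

32762721984671/40960000000000

A Type II error is failing to reject when Ha holds: with p = 13/20, β = P(K ≤ 8).
Adding the binomial probabilities P(K=0)+…+P(K=8) at p = 13/20 gives 32762721984671/40960000000000.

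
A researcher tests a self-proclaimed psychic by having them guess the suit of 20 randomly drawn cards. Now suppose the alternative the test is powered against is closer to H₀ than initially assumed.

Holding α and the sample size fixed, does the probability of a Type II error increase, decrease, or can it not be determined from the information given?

It increases.

A smaller departure from H₀ means the test statistic under Ha is distributed closer to where it would be under H₀; rejection becomes less likely.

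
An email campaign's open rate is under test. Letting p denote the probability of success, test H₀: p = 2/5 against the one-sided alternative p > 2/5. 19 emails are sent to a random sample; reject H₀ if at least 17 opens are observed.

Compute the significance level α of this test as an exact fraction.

217186304/19073486328125

The Type I error probability is α = P(X ≥ 17) computed under H₀, where X ~ Binomial(19, 2/5).
Summing C(19,j)(2/5)^j(3/5)^{19−j} for j = 17,…,19 gives 217186304/19073486328125.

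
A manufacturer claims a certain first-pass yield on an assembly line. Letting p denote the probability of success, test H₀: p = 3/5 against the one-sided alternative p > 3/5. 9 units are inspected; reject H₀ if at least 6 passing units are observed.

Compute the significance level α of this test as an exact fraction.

Under H₀, S ~ Binomial(9, 3/5), and α = P(S ≥ 6).
Summing C(9,j)(3/5)^j(2/5)^{9−j} for j = 6,…,9 gives 942597/1953125.

942597/1953125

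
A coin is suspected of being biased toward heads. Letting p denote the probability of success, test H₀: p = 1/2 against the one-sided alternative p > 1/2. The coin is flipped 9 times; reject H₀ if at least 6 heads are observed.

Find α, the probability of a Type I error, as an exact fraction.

65/256

The Type I error probability is α = P(S ≥ 6) computed under H₀, where S ~ Binomial(9, 1/2).
P(S ≥ 6) = [C(9,6) + C(9,7) + C(9,8) + C(9,9)] / 2^9 = (84 + 36 + 9 + 1) / 512 = 130/512 = 65/256.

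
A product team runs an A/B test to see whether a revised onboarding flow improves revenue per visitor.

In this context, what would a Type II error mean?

A Type II error would mean concluding that the new design has no effect on revenue per visitor (or at least failing to establish that the new design increases revenue per visitor) when in fact the new design increases revenue per visitor.

With the conventional null hypothesis that the new design has no effect on revenue per visitor:
A Type II error is failing to reject H₀ when H₀ is false.
Here that means keeping the current design when actually the new design increases revenue per visitor.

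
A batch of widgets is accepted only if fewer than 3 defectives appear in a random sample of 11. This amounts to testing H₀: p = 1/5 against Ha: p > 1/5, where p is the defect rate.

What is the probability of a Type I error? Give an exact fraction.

The significance level is the probability, assuming p = 1/5, of seeing 3 or more defectives in 11 draws.
Computing the lower-tail complement: 1 − 6029312/9765625 = 3736313/9765625.

3736313/9765625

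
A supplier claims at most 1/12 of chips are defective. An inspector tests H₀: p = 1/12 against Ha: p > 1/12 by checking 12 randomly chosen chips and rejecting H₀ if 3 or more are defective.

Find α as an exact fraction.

642062000537/8916100448256

Under H₀, Y ~ Binomial(12, 1/12); the Type I error rate is P(Y ≥ 3).
α = 1 − P(Y ≤ 2) = 1 − 8274038447719/8916100448256 = 642062000537/8916100448256.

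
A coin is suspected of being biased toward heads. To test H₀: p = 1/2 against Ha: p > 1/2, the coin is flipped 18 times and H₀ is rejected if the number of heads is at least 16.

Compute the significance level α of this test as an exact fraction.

α = P(reject H₀ | H₀ true) = P(K ≥ 16 | p = 1/2), with K ~ Binomial(18, 1/2).
P(K ≥ 16) = [C(18,16) + C(18,17) + C(18,18)] / 2^18 = (153 + 18 + 1) / 262144 = 172/262144 = 43/65536.

43/65536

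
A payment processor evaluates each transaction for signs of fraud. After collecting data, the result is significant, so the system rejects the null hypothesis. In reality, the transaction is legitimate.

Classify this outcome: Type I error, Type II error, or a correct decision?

Type I error

The conventional null hypothesis here is that the transaction is legitimate.
H₀ was rejected, but H₀ is actually true.
Rejecting a true null hypothesis is a Type I error (false positive).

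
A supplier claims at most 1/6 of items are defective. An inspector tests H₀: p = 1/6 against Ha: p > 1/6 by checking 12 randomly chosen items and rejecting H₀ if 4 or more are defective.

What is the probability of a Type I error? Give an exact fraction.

90828487/725594112

Under H₀, Y ~ Binomial(12, 1/6); the Type I error rate is P(Y ≥ 4).
Computing the lower-tail complement: 1 − 634765625/725594112 = 90828487/725594112.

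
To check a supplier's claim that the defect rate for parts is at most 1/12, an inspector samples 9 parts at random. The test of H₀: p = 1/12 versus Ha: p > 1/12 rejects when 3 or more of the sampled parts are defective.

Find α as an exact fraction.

668221/20155392

The significance level is the probability, assuming p = 1/12, of seeing 3 or more defectives in 9 draws.
Via the complement, α = 1 − Σ_{j=0}^{2} C(9,j)(1/12)^j(11/12)^{9-j} = 668221/20155392.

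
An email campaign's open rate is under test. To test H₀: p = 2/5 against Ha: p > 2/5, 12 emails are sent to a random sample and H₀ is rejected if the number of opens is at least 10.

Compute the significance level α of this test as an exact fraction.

The Type I error probability is α = P(K ≥ 10) computed under H₀, where K ~ Binomial(12, 2/5).
P(K ≥ 10) = Σ_{j=10}^{12} C(12,j)·(2/5)^j·(3/5)^{12-j} = 137216/48828125.

137216/48828125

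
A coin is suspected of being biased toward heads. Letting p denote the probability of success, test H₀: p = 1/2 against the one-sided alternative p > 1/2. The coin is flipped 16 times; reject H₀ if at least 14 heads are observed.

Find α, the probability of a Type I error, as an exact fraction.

Under H₀, K ~ Binomial(16, 1/2), and α = P(K ≥ 14).
Summing the upper tail: (120 + 16 + 1) / 2^16 = 137/65536.

137/65536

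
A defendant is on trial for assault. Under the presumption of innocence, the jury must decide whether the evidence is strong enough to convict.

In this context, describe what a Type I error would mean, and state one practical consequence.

A Type I error would mean concluding that the defendant is guilty when in fact the defendant is innocent. Consequence: an innocent person is convicted and punished.

With the conventional null hypothesis that the defendant is innocent:
A Type I error is rejecting H₀ when H₀ is true.
Here that means convicting the defendant when actually the defendant is innocent.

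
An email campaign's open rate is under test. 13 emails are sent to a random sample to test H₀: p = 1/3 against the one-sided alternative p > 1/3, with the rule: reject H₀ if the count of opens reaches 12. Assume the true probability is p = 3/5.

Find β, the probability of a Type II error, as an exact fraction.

1205291336/1220703125

Under the alternative p = 3/5, S ~ Binomial(13, 3/5); β is the probability the test does not reject, P(S < 12).
Equivalently, β = 1 − P(S ≥ 12) = 1205291336/1220703125.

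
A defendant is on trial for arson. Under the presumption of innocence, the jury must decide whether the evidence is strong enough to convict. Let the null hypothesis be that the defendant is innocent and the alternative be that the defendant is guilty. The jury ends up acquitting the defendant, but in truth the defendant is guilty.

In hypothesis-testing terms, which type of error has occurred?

Type II error

'Acquitting the defendant' corresponds to failing to reject H₀.
H₀ was not rejected but H₀ is false — a Type II error (false negative).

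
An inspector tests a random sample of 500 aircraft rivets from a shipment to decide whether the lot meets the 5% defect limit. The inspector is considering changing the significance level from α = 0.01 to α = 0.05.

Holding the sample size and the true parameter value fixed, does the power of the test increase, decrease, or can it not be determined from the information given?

Relaxing α lowers the evidence threshold; under Ha, outcomes that previously fell short now trigger rejection.
Since power = 1 − β and β decreases, power increases.

It increases.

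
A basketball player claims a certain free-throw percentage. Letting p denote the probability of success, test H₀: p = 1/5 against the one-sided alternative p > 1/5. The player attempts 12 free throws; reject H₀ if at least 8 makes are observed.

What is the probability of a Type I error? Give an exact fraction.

28381/48828125

α = P(reject H₀ | H₀ true) = P(Y ≥ 8 | p = 1/5), with Y ~ Binomial(12, 1/5).
Adding the binomial terms for j = 8 through 12 with p = 1/5 yields 28381/48828125.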